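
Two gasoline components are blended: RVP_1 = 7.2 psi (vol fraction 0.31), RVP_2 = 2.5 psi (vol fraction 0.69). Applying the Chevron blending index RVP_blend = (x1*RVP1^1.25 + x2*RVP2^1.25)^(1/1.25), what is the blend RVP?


Chevron index: RVP_blend = (sum xi*RVPi^1.25)^(1/1.25)
RVP^1.25 terms: 0.31 * 7.2^1.25 + 0.69 * 2.5^1.25 = 5.82525
RVP_blend = 5.82525^(1/1.25) = 4.095

4.095 psi


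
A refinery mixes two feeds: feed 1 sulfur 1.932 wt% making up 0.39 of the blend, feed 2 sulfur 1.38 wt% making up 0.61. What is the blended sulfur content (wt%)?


Linear sulfur blending: S_blend = x1*S1 + x2*S2
Contribution 1: 0.39 * 1.932 = 0.75348 wt%
Contribution 2: 0.61 * 1.38 = 0.8418 wt%
S_blend = 0.75348 + 0.8418 = 1.59528

1.59528 wt%


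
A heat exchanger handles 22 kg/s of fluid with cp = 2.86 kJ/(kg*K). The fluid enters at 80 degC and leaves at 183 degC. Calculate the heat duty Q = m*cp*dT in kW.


Q = m_dot * cp * delta_T
delta_T = 183 - 80 = 103 K
Q = 22 * 2.86 * 103
= 62.92 * 103
= 6480.76 kW

6480.76 kW


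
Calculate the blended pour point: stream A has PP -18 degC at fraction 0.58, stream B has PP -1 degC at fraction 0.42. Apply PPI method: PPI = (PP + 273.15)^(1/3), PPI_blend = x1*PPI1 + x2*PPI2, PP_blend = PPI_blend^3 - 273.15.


PPI_1 = (-18 + 273.15)^(1/3) = 6.342569
PPI_2 = (-1 + 273.15)^(1/3) = 6.480414
PPI_blend = 0.58 * 6.342569 + 0.42 * 6.480414 = 6.400464
PP_blend = 6.400464^3 - 273.15 = 262.201 - 273.15 = -10.95

-10.95 degC


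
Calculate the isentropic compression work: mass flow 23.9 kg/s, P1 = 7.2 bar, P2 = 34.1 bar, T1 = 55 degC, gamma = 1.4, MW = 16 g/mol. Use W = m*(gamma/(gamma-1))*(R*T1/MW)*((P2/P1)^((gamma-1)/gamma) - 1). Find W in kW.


Isentropic work: W = m*(gamma/(gamma-1))*(R*T1/MW)*((P2/P1)^((gamma-1)/gamma) - 1)
T1 = 55 + 273.15 = 328.15 K
Pressure ratio = 34.1 / 7.2 = 4.73611
Exponent = (1.4 - 1)/1.4 = 0.285714
(P2/P1)^exp - 1 = 4.73611^0.285714 - 1 = 0.559472
W = 23.9 * 1.4 / 0.4 * 8.314 * 328.15 / 16 * 0.559472 = 7980

7980 kW


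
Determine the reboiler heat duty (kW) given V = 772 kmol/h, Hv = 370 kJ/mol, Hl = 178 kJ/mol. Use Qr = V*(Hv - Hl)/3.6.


Qr = 772 * (370 - 178) / 3.6 = 772 * 192 / 3.6 = 41170

41170 kW


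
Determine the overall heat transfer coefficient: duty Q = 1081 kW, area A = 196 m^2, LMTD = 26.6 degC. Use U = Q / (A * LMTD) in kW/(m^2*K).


From Q = U*A*LMTD, U = Q / (A * LMTD)
U = 1081 / (196 * 26.6) = 1081 / 5213.6 = 0.2073

0.2073 kW/(m^2*K)


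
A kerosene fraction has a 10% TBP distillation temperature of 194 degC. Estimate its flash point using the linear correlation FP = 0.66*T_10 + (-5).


FP = 0.66 * 194 + (-5) = 123.04

123.04 degC


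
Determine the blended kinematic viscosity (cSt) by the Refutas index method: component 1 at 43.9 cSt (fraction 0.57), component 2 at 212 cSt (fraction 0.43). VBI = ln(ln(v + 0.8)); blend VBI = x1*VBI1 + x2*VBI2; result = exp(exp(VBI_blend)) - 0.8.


Refutas method: VBN_i = 14.534*ln(ln(visc_i + 0.8)) + 10.975, blended linearly by mass fraction; since VBN is linear in VBI_i = ln(ln(visc_i + 0.8)) and the fractions sum to 1, blend VBI directly: visc = exp(exp(VBI_blend)) - 0.8
VBI_1 = ln(ln(43.9 + 0.8)) = 1.33499
VBI_2 = ln(ln(212 + 0.8)) = 1.67903
VBI_blend = 0.57 * 1.33499 + 0.43 * 1.67903 = 1.48293
visc_blend = exp(exp(1.48293)) - 0.8 = 81.13

81.13 cSt


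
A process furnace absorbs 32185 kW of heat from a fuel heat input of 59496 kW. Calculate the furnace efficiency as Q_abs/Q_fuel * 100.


Furnace efficiency = Q_absorbed / Q_fuel * 100
= 32185 / 59496 * 100 = 54.10

54.10 %


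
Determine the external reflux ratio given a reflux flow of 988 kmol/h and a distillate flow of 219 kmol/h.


Reflux ratio definition: R = L / D (liquid returned / distillate withdrawn)
L = 988 kmol/h, D = 219 kmol/h
R = 988 / 219 = 4.511

4.511


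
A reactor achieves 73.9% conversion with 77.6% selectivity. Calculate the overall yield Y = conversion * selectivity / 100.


Overall yield = conversion (%) * selectivity (%) / 100
Conversion = 73.9%, Selectivity = 77.6%
Y = 73.9 * 77.6 / 100
= 57.3464 %

57.3464 %


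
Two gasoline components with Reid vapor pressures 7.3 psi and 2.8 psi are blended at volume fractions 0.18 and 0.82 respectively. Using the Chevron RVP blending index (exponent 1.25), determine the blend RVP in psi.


Chevron index: RVP_blend = (sum xi*RVPi^1.25)^(1/1.25)
RVP^1.25 terms: 0.18 * 7.3^1.25 + 0.82 * 2.8^1.25 = 5.1299
RVP_blend = 5.1299^(1/1.25) = 3.699

3.699 psi


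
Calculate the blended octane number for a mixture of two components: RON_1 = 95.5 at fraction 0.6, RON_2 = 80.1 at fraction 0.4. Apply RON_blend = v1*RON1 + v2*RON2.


Linear blending: RON_blend = sum(vi * RONi)
Contribution 1: 0.6 * 95.5 = 57.3
Contribution 2: 0.4 * 80.1 = 32.04
RON_blend = 57.3 + 32.04 = 89.34

89.34


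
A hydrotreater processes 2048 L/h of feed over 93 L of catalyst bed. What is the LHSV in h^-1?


LHSV = volumetric feed rate / catalyst volume
= 2048 L/h / 93 L
= 22.02 h^-1

22.02 h^-1


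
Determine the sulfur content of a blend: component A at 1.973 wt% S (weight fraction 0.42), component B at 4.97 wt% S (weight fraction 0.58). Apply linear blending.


Linear sulfur blending: S_blend = x1*S1 + x2*S2
Contribution 1: 0.42 * 1.973 = 0.82866 wt%
Contribution 2: 0.58 * 4.97 = 2.8826 wt%
S_blend = 0.82866 + 2.8826 = 3.71126

3.71126 wt%


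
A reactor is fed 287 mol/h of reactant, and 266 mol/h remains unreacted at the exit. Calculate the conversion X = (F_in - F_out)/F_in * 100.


X = (F_in - F_out) / F_in * 100
Moles reacted = 287 - 266 = 21
X = 21 / 287 * 100
= 0.07317 * 100
= 7.317 %

7.317 %


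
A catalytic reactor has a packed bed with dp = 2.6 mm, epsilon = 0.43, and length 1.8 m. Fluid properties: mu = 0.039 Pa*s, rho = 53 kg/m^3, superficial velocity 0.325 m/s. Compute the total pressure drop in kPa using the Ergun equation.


dp = 2.6 mm = 0.0026 m
Viscous term = 150*0.039*0.325*(1-0.43)^2 / (0.0026^2*0.43^3) = 1149310
Inertial term = 1.75*53*0.325^2*(1-0.43) / (0.0026*0.43^3) = 27013.2
dP/L = 1149310 + 27013.2 = 1176320 Pa/m
dP = 1176320 * 1.8 / 1000 = 2117 kPa

2117 kPa


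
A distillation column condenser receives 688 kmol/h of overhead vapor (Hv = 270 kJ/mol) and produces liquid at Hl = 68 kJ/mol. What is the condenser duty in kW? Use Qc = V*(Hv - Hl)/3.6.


Qc = 688 * (270 - 68) / 3.6 = 688 * 202 / 3.6 = 38600

38600 kW


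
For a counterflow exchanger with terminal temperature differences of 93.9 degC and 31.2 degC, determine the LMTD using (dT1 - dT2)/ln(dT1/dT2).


LMTD = (dT1 - dT2) / ln(dT1/dT2)
= (93.9 - 31.2) / ln(93.9 / 31.2) = 62.7 / 1.10181 = 56.91

56.91 degC


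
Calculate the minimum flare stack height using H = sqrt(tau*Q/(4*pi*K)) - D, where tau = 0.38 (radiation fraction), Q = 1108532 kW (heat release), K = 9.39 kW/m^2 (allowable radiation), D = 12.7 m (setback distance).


tau*Q/(4*pi*K) = 0.38 * 1108532 / (4 * pi * 9.39) = 3569.9
sqrt(3569.9) = 59.7486
H = 59.7486 - 12.7 = 47.05

47.05 m


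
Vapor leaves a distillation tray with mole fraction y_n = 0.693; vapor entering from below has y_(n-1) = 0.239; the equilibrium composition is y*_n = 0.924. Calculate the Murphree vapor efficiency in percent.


Murphree vapor efficiency: EMV = (y_n - y_(n-1)) / (y*_n - y_(n-1)) * 100
EMV = (0.693 - 0.239) / (0.924 - 0.239) * 100 = 0.454 / 0.685 * 100 = 66.28

66.28 %


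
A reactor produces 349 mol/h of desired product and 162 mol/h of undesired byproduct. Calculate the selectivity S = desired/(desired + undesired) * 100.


Selectivity = desired / (desired + undesired) * 100
Total products = 349 + 162 = 511 mol/h
S = 349 / 511 * 100
= 0.6830 * 100
= 68.30 %

68.30 %


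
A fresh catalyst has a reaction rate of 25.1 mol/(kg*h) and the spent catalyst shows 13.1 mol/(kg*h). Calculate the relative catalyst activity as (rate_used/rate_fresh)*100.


Activity (%) = (rate_used / rate_fresh) * 100
rate_used = 13.1, rate_fresh = 25.1
= (13.1 / 25.1) * 100
= 0.5219 * 100 = 52.19

52.19 %


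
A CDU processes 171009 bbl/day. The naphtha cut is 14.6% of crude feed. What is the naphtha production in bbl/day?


Crude throughput = 171009 bbl/day
Fraction yield = 14.6%
yield = throughput * fraction / 100
yield = 171009 * 14.6 / 100 = 24967.314

24967.314 bbl/day


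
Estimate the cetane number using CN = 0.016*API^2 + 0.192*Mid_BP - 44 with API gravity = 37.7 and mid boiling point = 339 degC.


CN = 0.016 * 37.7^2 + 0.192 * 339 - 44
CN = 22.74064 + 65.088 - 44 = 43.82864

43.82864


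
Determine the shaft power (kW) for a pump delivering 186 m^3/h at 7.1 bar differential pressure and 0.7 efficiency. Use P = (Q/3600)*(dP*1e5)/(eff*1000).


Q = 186 / 3600 = 0.0516667 m^3/s
P = 0.0516667 * (7.1 * 1e5) / 0.7 / 1000 = 52.40

52.40 kW


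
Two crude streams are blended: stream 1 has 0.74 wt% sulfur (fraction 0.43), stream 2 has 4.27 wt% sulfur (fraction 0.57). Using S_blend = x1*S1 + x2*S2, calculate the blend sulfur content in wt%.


Linear sulfur blending: S_blend = x1*S1 + x2*S2
Contribution 1: 0.43 * 0.74 = 0.3182 wt%
Contribution 2: 0.57 * 4.27 = 2.4339 wt%
S_blend = 0.3182 + 2.4339 = 2.7521

2.7521 wt%


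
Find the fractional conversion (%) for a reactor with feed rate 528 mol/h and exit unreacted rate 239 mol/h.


X = (F_in - F_out) / F_in * 100
Moles reacted = 528 - 239 = 289
X = 289 / 528 * 100
= 0.5473 * 100
= 54.73 %

54.73 %


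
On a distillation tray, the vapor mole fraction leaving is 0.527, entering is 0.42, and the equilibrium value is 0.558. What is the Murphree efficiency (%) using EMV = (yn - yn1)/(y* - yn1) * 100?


Murphree vapor efficiency: EMV = (y_n - y_(n-1)) / (y*_n - y_(n-1)) * 100
EMV = (0.527 - 0.42) / (0.558 - 0.42) * 100 = 0.107 / 0.138 * 100 = 77.54

77.54 %


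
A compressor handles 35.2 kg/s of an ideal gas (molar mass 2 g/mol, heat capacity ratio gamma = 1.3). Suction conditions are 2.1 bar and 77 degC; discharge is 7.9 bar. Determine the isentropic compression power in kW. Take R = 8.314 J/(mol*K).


Isentropic work: W = m*(gamma/(gamma-1))*(R*T1/MW)*((P2/P1)^((gamma-1)/gamma) - 1)
T1 = 77 + 273.15 = 350.15 K
Pressure ratio = 7.9 / 2.1 = 3.7619
Exponent = (1.3 - 1)/1.3 = 0.230769
(P2/P1)^exp - 1 = 3.7619^0.230769 - 1 = 0.357645
W = 35.2 * 1.3 / 0.3 * 8.314 * 350.15 / 2 * 0.357645 = 79410

79410 kW


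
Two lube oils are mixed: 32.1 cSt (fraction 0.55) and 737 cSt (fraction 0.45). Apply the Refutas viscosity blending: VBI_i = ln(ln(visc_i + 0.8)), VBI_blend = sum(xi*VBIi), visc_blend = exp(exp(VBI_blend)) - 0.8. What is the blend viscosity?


Refutas method: VBN_i = 14.534*ln(ln(visc_i + 0.8)) + 10.975, blended linearly by mass fraction; since VBN is linear in VBI_i = ln(ln(visc_i + 0.8)) and the fractions sum to 1, blend VBI directly: visc = exp(exp(VBI_blend)) - 0.8
VBI_1 = ln(ln(32.1 + 0.8)) = 1.2509
VBI_2 = ln(ln(737 + 0.8)) = 1.88763
VBI_blend = 0.55 * 1.2509 + 0.45 * 1.88763 = 1.53743
visc_blend = exp(exp(1.53743)) - 0.8 = 104.1

104.1 cSt


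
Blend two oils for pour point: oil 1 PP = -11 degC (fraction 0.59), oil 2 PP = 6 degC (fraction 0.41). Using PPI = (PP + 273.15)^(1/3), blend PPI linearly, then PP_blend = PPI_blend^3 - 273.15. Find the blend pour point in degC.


PPI_1 = (-11 + 273.15)^(1/3) = 6.400049
PPI_2 = (6 + 273.15)^(1/3) = 6.535506
PPI_blend = 0.59 * 6.400049 + 0.41 * 6.535506 = 6.455586
PP_blend = 6.455586^3 - 273.15 = 269.0339 - 273.15 = -4.12

-4.12 degC


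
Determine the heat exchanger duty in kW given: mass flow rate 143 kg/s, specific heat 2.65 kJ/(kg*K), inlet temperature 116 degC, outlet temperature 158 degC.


Q = m_dot * cp * delta_T
delta_T = 158 - 116 = 42 K
Q = 143 * 2.65 * 42
= 378.95 * 42
= 15915.9 kW

15915.9 kW


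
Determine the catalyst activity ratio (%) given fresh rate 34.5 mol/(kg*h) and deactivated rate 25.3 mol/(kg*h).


Activity (%) = (rate_used / rate_fresh) * 100
rate_used = 25.3, rate_fresh = 34.5
= (25.3 / 34.5) * 100
= 0.7333 * 100 = 73.33

73.33 %


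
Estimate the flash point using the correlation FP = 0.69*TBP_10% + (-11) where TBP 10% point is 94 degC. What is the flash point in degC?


FP = 0.69 * 94 + (-11) = 53.86

53.86 degC


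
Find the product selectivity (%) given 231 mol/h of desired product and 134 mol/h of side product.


Selectivity = desired / (desired + undesired) * 100
Total products = 231 + 134 = 365 mol/h
S = 231 / 365 * 100
= 0.6329 * 100
= 63.29 %

63.29 %


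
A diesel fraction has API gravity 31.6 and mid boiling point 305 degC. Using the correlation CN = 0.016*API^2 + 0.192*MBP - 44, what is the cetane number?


CN = 0.016 * 31.6^2 + 0.192 * 305 - 44
CN = 15.97696 + 58.56 - 44 = 30.53696

30.53696


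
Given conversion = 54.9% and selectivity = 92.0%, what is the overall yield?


Overall yield = conversion (%) * selectivity (%) / 100
Conversion = 54.9%, Selectivity = 92.0%
Y = 54.9 * 92.0 / 100
= 50.508 %

50.508 %


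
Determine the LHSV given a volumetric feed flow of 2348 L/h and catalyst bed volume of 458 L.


LHSV = volumetric feed rate / catalyst volume
= 2348 L/h / 458 L
= 5.127 h^-1

5.127 h^-1


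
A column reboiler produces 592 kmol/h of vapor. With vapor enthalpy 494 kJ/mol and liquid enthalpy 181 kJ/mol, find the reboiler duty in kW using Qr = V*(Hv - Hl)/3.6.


Qr = 592 * (494 - 181) / 3.6 = 592 * 313 / 3.6 = 51470

51470 kW


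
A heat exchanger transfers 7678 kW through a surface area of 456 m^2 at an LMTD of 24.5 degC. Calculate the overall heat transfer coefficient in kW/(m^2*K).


From Q = U*A*LMTD, U = Q / (A * LMTD)
U = 7678 / (456 * 24.5) = 7678 / 11172 = 0.6873

0.6873 kW/(m^2*K)


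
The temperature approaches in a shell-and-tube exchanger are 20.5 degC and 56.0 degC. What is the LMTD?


LMTD = (dT1 - dT2) / ln(dT1/dT2)
= (20.5 - 56.0) / ln(20.5 / 56.0) = -35.5 / -1.00493 = 35.33

35.33 degC


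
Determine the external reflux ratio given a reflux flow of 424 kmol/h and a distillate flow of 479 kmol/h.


Reflux ratio definition: R = L / D (liquid returned / distillate withdrawn)
L = 424 kmol/h, D = 479 kmol/h
R = 424 / 479 = 0.8852

0.8852


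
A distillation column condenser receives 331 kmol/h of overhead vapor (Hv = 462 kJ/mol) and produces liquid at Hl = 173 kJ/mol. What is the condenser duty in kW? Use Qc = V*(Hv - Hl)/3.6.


Qc = 331 * (462 - 173) / 3.6 = 331 * 289 / 3.6 = 26570

26570 kW


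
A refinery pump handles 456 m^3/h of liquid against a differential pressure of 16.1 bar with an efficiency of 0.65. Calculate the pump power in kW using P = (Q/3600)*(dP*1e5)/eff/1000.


Q = 456 / 3600 = 0.126667 m^3/s
P = 0.126667 * (16.1 * 1e5) / 0.65 / 1000 = 313.7

313.7 kW


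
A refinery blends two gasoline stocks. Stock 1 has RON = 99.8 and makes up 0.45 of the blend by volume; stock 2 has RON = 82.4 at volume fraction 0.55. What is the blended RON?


Linear blending: RON_blend = sum(vi * RONi)
Contribution 1: 0.45 * 99.8 = 44.91
Contribution 2: 0.55 * 82.4 = 45.32
RON_blend = 44.91 + 45.32 = 90.23

90.23


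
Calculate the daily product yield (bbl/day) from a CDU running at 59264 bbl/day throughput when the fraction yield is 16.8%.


Crude throughput = 59264 bbl/day
Fraction yield = 16.8%
yield = throughput * fraction / 100
yield = 59264 * 16.8 / 100 = 9956.352

9956.352 bbl/day


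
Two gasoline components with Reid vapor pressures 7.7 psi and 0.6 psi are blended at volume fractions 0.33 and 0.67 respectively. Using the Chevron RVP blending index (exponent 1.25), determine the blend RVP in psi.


Chevron index: RVP_blend = (sum xi*RVPi^1.25)^(1/1.25)
RVP^1.25 terms: 0.33 * 7.7^1.25 + 0.67 * 0.6^1.25 = 4.5866
RVP_blend = 4.5866^(1/1.25) = 3.382

3.382 psi


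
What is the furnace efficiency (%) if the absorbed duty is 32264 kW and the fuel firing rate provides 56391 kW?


Furnace efficiency = Q_absorbed / Q_fuel * 100
= 32264 / 56391 * 100 = 57.21

57.21 %


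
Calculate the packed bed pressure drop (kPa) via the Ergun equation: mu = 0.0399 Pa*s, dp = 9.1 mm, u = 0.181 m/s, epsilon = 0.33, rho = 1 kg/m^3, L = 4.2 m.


dp = 9.1 mm = 0.0091 m
Viscous term = 150*0.0399*0.181*(1-0.33)^2 / (0.0091^2*0.33^3) = 163406
Inertial term = 1.75*1*0.181^2*(1-0.33) / (0.0091*0.33^3) = 117.459
dP/L = 163406 + 117.459 = 163523 Pa/m
dP = 163523 * 4.2 / 1000 = 686.8 kPa

686.8 kPa


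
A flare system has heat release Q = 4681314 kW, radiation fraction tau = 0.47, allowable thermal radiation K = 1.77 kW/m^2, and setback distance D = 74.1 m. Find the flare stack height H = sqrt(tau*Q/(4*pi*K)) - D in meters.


tau*Q/(4*pi*K) = 0.47 * 4681314 / (4 * pi * 1.77) = 98919.6
sqrt(98919.6) = 314.515
H = 314.515 - 74.1 = 240.4

240.4 m


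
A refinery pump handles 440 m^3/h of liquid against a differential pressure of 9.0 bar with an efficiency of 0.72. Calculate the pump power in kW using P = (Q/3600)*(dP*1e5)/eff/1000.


Q = 440 / 3600 = 0.122222 m^3/s
P = 0.122222 * (9.0 * 1e5) / 0.72 / 1000 = 152.8

152.8 kW


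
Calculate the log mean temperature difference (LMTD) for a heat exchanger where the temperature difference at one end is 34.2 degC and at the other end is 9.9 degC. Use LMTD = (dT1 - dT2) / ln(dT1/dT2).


LMTD = (dT1 - dT2) / ln(dT1/dT2)
= (34.2 - 9.9) / ln(34.2 / 9.9) = 24.3 / 1.23969 = 19.60

19.60 degC


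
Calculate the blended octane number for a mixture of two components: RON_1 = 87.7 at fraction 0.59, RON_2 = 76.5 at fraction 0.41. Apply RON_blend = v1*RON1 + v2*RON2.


Linear blending: RON_blend = sum(vi * RONi)
Contribution 1: 0.59 * 87.7 = 51.743
Contribution 2: 0.41 * 76.5 = 31.365
RON_blend = 51.743 + 31.365 = 83.108

83.108


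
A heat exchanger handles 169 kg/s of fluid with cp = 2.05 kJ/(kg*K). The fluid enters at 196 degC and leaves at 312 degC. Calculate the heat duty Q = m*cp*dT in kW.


Q = m_dot * cp * delta_T
delta_T = 312 - 196 = 116 K
Q = 169 * 2.05 * 116
= 346.45 * 116
= 40188.2 kW

40188.2 kW


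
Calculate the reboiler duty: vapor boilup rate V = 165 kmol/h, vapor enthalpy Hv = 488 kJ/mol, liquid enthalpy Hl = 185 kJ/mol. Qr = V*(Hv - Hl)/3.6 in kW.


Qr = 165 * (488 - 185) / 3.6 = 165 * 303 / 3.6 = 13890

13890 kW


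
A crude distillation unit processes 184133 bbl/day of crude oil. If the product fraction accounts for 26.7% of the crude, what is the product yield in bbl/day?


Crude throughput = 184133 bbl/day
Fraction yield = 26.7%
yield = throughput * fraction / 100
yield = 184133 * 26.7 / 100 = 49163.511

49163.511 bbl/day


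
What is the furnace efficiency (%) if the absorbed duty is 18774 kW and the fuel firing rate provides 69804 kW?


Furnace efficiency = Q_absorbed / Q_fuel * 100
= 18774 / 69804 * 100 = 26.90

26.90 %


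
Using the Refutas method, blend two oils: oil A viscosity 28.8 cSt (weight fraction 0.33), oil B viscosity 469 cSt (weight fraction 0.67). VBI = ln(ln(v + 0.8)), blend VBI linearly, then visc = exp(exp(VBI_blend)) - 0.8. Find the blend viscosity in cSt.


Refutas method: VBN_i = 14.534*ln(ln(visc_i + 0.8)) + 10.975, blended linearly by mass fraction; since VBN is linear in VBI_i = ln(ln(visc_i + 0.8)) and the fractions sum to 1, blend VBI directly: visc = exp(exp(VBI_blend)) - 0.8
VBI_1 = ln(ln(28.8 + 0.8)) = 1.22017
VBI_2 = ln(ln(469 + 0.8)) = 1.81683
VBI_blend = 0.33 * 1.22017 + 0.67 * 1.81683 = 1.61993
visc_blend = exp(exp(1.61993)) - 0.8 = 155.7

155.7 cSt


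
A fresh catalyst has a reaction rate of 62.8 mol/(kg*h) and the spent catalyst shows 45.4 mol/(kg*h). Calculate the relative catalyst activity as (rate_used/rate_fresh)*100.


Activity (%) = (rate_used / rate_fresh) * 100
rate_used = 45.4, rate_fresh = 62.8
= (45.4 / 62.8) * 100
= 0.7229 * 100 = 72.29

72.29 %


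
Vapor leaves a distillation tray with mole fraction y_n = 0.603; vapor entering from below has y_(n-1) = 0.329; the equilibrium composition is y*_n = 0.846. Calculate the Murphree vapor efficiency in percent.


Murphree vapor efficiency: EMV = (y_n - y_(n-1)) / (y*_n - y_(n-1)) * 100
EMV = (0.603 - 0.329) / (0.846 - 0.329) * 100 = 0.274 / 0.517 * 100 = 53.00

53.00 %


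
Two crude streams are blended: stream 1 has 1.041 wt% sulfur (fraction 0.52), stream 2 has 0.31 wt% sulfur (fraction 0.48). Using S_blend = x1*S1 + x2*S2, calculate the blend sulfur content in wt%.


Linear sulfur blending: S_blend = x1*S1 + x2*S2
Contribution 1: 0.52 * 1.041 = 0.54132 wt%
Contribution 2: 0.48 * 0.31 = 0.1488 wt%
S_blend = 0.54132 + 0.1488 = 0.69012

0.69012 wt%


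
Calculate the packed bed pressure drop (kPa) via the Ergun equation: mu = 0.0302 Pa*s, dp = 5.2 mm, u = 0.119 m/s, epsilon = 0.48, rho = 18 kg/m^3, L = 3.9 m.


dp = 5.2 mm = 0.0052 m
Viscous term = 150*0.0302*0.119*(1-0.48)^2 / (0.0052^2*0.48^3) = 48744
Inertial term = 1.75*18*0.119^2*(1-0.48) / (0.0052*0.48^3) = 403.349
dP/L = 48744 + 403.349 = 49147.3 Pa/m
dP = 49147.3 * 3.9 / 1000 = 191.7 kPa

191.7 kPa


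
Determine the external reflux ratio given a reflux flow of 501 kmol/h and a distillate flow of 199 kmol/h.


Reflux ratio definition: R = L / D (liquid returned / distillate withdrawn)
L = 501 kmol/h, D = 199 kmol/h
R = 501 / 199 = 2.518

2.518


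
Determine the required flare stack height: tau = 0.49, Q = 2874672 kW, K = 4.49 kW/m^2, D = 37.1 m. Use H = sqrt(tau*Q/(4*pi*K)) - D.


tau*Q/(4*pi*K) = 0.49 * 2874672 / (4 * pi * 4.49) = 24964.8
sqrt(24964.8) = 158.003
H = 158.003 - 37.1 = 120.9

120.9 m


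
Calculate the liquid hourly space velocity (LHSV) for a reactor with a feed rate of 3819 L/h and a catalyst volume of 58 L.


LHSV = volumetric feed rate / catalyst volume
= 3819 L/h / 58 L
= 65.84 h^-1

65.84 h^-1


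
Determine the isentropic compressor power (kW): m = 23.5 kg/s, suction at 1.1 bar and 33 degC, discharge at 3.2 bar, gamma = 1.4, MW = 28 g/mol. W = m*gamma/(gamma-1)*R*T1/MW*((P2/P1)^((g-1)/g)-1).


Isentropic work: W = m*(gamma/(gamma-1))*(R*T1/MW)*((P2/P1)^((gamma-1)/gamma) - 1)
T1 = 33 + 273.15 = 306.15 K
Pressure ratio = 3.2 / 1.1 = 2.90909
Exponent = (1.4 - 1)/1.4 = 0.285714
(P2/P1)^exp - 1 = 2.90909^0.285714 - 1 = 0.356757
W = 23.5 * 1.4 / 0.4 * 8.314 * 306.15 / 28 * 0.356757 = 2667

2667 kW


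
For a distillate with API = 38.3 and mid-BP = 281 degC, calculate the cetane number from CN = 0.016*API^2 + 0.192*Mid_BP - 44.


CN = 0.016 * 38.3^2 + 0.192 * 281 - 44
CN = 23.47024 + 53.952 - 44 = 33.42224

33.42224


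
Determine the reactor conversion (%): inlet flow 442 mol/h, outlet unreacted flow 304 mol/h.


X = (F_in - F_out) / F_in * 100
Moles reacted = 442 - 304 = 138
X = 138 / 442 * 100
= 0.3122 * 100
= 31.22 %

31.22 %


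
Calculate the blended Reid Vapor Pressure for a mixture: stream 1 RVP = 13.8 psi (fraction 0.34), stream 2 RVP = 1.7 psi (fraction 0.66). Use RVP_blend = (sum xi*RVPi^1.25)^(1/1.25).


Chevron index: RVP_blend = (sum xi*RVPi^1.25)^(1/1.25)
RVP^1.25 terms: 0.34 * 13.8^1.25 + 0.66 * 1.7^1.25 = 10.3245
RVP_blend = 10.3245^(1/1.25) = 6.473

6.473 psi


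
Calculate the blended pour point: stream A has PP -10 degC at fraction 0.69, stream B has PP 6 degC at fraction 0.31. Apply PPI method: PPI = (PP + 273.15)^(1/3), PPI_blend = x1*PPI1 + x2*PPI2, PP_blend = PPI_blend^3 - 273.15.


PPI_1 = (-10 + 273.15)^(1/3) = 6.408176
PPI_2 = (6 + 273.15)^(1/3) = 6.535506
PPI_blend = 0.69 * 6.408176 + 0.31 * 6.535506 = 6.447648
PP_blend = 6.447648^3 - 273.15 = 268.0427 - 273.15 = -5.11

-5.11 degC


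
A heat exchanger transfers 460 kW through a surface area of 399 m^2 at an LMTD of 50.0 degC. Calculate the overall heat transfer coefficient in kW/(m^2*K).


From Q = U*A*LMTD, U = Q / (A * LMTD)
U = 460 / (399 * 50.0) = 460 / 19950 = 0.02306

0.02306 kW/(m^2*K)


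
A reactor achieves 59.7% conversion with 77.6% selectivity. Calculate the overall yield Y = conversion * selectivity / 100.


Overall yield = conversion (%) * selectivity (%) / 100
Conversion = 59.7%, Selectivity = 77.6%
Y = 59.7 * 77.6 / 100
= 46.3272 %

46.3272 %


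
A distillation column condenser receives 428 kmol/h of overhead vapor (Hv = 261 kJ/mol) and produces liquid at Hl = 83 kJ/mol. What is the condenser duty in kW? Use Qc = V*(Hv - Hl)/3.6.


Qc = 428 * (261 - 83) / 3.6 = 428 * 178 / 3.6 = 21160

21160 kW


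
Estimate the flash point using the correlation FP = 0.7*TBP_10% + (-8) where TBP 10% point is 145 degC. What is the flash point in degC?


FP = 0.7 * 145 + (-8) = 93.5

93.5 degC


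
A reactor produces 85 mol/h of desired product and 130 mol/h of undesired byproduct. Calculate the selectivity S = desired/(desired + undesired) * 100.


Selectivity = desired / (desired + undesired) * 100
Total products = 85 + 130 = 215 mol/h
S = 85 / 215 * 100
= 0.3953 * 100
= 39.53 %

39.53 %


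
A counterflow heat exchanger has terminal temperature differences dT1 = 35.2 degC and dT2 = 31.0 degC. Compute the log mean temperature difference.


LMTD = (dT1 - dT2) / ln(dT1/dT2)
= (35.2 - 31.0) / ln(35.2 / 31.0) = 4.2 / 0.127059 = 33.06

33.06 degC


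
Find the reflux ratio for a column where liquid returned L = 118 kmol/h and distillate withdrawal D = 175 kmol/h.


Reflux ratio definition: R = L / D (liquid returned / distillate withdrawn)
L = 118 kmol/h, D = 175 kmol/h
R = 118 / 175 = 0.6743

0.6743


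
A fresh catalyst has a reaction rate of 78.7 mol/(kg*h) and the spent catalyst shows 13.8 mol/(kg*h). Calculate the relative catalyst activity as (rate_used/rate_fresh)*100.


Activity (%) = (rate_used / rate_fresh) * 100
rate_used = 13.8, rate_fresh = 78.7
= (13.8 / 78.7) * 100
= 0.1753 * 100 = 17.53

17.53 %


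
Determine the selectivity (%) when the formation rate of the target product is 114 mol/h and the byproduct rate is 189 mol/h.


Selectivity = desired / (desired + undesired) * 100
Total products = 114 + 189 = 303 mol/h
S = 114 / 303 * 100
= 0.3762 * 100
= 37.62 %

37.62 %


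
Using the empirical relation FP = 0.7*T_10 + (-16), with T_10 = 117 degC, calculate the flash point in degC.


FP = 0.7 * 117 + (-16) = 65.9

65.9 degC


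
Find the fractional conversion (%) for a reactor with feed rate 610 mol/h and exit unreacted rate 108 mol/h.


X = (F_in - F_out) / F_in * 100
Moles reacted = 610 - 108 = 502
X = 502 / 610 * 100
= 0.8230 * 100
= 82.30 %

82.30 %


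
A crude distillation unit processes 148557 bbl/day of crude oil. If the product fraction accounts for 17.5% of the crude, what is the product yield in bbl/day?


Crude throughput = 148557 bbl/day
Fraction yield = 17.5%
yield = throughput * fraction / 100
yield = 148557 * 17.5 / 100 = 25997.475

25997.475 bbl/day


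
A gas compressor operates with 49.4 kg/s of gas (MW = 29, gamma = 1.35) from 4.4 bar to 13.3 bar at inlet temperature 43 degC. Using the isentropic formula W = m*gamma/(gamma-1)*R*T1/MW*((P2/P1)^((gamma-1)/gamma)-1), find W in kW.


Isentropic work: W = m*(gamma/(gamma-1))*(R*T1/MW)*((P2/P1)^((gamma-1)/gamma) - 1)
T1 = 43 + 273.15 = 316.15 K
Pressure ratio = 13.3 / 4.4 = 3.02273
Exponent = (1.35 - 1)/1.35 = 0.259259
(P2/P1)^exp - 1 = 3.02273^0.259259 - 1 = 0.332134
W = 49.4 * 1.35 / 0.35 * 8.314 * 316.15 / 29 * 0.332134 = 5736

5736 kW


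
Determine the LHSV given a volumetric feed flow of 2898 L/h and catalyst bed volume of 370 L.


LHSV = volumetric feed rate / catalyst volume
= 2898 L/h / 370 L
= 7.832 h^-1

7.832 h^-1


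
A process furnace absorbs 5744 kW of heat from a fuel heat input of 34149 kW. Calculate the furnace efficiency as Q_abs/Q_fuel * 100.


Furnace efficiency = Q_absorbed / Q_fuel * 100
= 5744 / 34149 * 100 = 16.82

16.82 %


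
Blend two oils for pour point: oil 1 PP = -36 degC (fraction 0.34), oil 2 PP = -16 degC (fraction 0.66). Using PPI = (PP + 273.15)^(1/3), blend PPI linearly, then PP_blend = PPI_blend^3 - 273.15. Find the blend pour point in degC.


PPI_1 = (-36 + 273.15)^(1/3) = 6.189768
PPI_2 = (-16 + 273.15)^(1/3) = 6.359098
PPI_blend = 0.34 * 6.189768 + 0.66 * 6.359098 = 6.301526
PP_blend = 6.301526^3 - 273.15 = 250.2287 - 273.15 = -22.92

-22.92 degC


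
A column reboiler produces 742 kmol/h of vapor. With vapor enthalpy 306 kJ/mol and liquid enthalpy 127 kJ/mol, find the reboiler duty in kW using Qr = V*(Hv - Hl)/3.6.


Qr = 742 * (306 - 127) / 3.6 = 742 * 179 / 3.6 = 36890

36890 kW


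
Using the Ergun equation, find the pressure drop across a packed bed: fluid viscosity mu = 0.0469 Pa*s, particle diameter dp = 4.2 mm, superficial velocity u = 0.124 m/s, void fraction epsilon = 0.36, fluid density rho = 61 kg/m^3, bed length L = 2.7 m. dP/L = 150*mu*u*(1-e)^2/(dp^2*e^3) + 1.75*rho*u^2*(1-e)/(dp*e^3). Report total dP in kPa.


dp = 4.2 mm = 0.0042 m
Viscous term = 150*0.0469*0.124*(1-0.36)^2 / (0.0042^2*0.36^3) = 434150
Inertial term = 1.75*61*0.124^2*(1-0.36) / (0.0042*0.36^3) = 5360.86
dP/L = 434150 + 5360.86 = 439511 Pa/m
dP = 439511 * 2.7 / 1000 = 1187 kPa

1187 kPa


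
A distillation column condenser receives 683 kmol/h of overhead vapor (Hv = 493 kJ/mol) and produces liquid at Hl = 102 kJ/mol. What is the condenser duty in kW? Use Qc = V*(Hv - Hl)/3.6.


Qc = 683 * (493 - 102) / 3.6 = 683 * 391 / 3.6 = 74180

74180 kW


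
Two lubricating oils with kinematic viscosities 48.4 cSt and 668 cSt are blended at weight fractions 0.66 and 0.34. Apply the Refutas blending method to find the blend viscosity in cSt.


Refutas method: VBN_i = 14.534*ln(ln(visc_i + 0.8)) + 10.975, blended linearly by mass fraction; since VBN is linear in VBI_i = ln(ln(visc_i + 0.8)) and the fractions sum to 1, blend VBI directly: visc = exp(exp(VBI_blend)) - 0.8
VBI_1 = ln(ln(48.4 + 0.8)) = 1.35992
VBI_2 = ln(ln(668 + 0.8)) = 1.87265
VBI_blend = 0.66 * 1.35992 + 0.34 * 1.87265 = 1.53425
visc_blend = exp(exp(1.53425)) - 0.8 = 102.5

102.5 cSt


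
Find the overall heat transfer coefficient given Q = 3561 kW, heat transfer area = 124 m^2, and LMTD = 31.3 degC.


From Q = U*A*LMTD, U = Q / (A * LMTD)
U = 3561 / (124 * 31.3) = 3561 / 3881.2 = 0.9175

0.9175 kW/(m^2*K)


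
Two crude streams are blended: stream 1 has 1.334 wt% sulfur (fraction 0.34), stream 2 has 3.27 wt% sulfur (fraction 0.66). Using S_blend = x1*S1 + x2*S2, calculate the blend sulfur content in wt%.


Linear sulfur blending: S_blend = x1*S1 + x2*S2
Contribution 1: 0.34 * 1.334 = 0.45356 wt%
Contribution 2: 0.66 * 3.27 = 2.1582 wt%
S_blend = 0.45356 + 2.1582 = 2.61176

2.61176 wt%


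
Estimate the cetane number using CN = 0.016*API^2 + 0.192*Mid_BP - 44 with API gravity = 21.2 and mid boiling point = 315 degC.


CN = 0.016 * 21.2^2 + 0.192 * 315 - 44
CN = 7.19104 + 60.48 - 44 = 23.67104

23.67104


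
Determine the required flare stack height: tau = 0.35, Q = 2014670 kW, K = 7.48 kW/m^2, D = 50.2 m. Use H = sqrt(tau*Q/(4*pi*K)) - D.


tau*Q/(4*pi*K) = 0.35 * 2014670 / (4 * pi * 7.48) = 7501.71
sqrt(7501.71) = 86.6124
H = 86.6124 - 50.2 = 36.41

36.41 m


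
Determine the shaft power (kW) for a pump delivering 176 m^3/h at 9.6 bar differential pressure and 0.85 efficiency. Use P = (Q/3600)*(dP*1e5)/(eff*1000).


Q = 176 / 3600 = 0.0488889 m^3/s
P = 0.0488889 * (9.6 * 1e5) / 0.85 / 1000 = 55.22

55.22 kW


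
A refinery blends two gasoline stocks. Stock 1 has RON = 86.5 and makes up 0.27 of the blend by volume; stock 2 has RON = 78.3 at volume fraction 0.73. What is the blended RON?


Linear blending: RON_blend = sum(vi * RONi)
Contribution 1: 0.27 * 86.5 = 23.355
Contribution 2: 0.73 * 78.3 = 57.159
RON_blend = 23.355 + 57.159 = 80.514

80.514


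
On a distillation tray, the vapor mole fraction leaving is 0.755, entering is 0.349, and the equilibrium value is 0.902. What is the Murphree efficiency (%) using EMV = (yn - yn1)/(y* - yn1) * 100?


Murphree vapor efficiency: EMV = (y_n - y_(n-1)) / (y*_n - y_(n-1)) * 100
EMV = (0.755 - 0.349) / (0.902 - 0.349) * 100 = 0.406 / 0.553 * 100 = 73.42

73.42 %


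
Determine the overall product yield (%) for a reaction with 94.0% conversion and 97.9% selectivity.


Overall yield = conversion (%) * selectivity (%) / 100
Conversion = 94.0%, Selectivity = 97.9%
Y = 94.0 * 97.9 / 100
= 92.026 %

92.026 %


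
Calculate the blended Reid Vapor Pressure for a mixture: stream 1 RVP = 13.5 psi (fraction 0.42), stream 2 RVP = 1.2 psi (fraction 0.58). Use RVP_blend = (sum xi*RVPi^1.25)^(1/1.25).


Chevron index: RVP_blend = (sum xi*RVPi^1.25)^(1/1.25)
RVP^1.25 terms: 0.42 * 13.5^1.25 + 0.58 * 1.2^1.25 = 11.5969
RVP_blend = 11.5969^(1/1.25) = 7.104

7.104 psi


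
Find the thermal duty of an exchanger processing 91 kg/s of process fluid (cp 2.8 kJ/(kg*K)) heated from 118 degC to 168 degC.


Q = m_dot * cp * delta_T
delta_T = 168 - 118 = 50 K
Q = 91 * 2.8 * 50
= 254.8 * 50
= 12740 kW

12740 kW


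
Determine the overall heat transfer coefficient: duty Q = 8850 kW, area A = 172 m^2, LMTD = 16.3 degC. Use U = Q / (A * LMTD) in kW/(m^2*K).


From Q = U*A*LMTD, U = Q / (A * LMTD)
U = 8850 / (172 * 16.3) = 8850 / 2803.6 = 3.157

3.157 kW/(m^2*K)


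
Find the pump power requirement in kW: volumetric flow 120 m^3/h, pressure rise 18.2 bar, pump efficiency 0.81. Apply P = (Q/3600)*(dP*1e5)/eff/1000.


Q = 120 / 3600 = 0.0333333 m^3/s
P = 0.0333333 * (18.2 * 1e5) / 0.81 / 1000 = 74.90

74.90 kW


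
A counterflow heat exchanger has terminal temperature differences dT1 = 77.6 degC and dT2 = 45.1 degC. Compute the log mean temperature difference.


LMTD = (dT1 - dT2) / ln(dT1/dT2)
= (77.6 - 45.1) / ln(77.6 / 45.1) = 32.5 / 0.542685 = 59.89

59.89 degC


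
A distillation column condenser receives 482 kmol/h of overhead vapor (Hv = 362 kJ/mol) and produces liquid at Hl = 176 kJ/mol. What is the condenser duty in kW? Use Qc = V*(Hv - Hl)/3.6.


Qc = 482 * (362 - 176) / 3.6 = 482 * 186 / 3.6 = 24900

24900 kW


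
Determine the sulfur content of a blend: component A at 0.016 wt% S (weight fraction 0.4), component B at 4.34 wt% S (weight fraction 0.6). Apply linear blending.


Linear sulfur blending: S_blend = x1*S1 + x2*S2
Contribution 1: 0.4 * 0.016 = 0.0064 wt%
Contribution 2: 0.6 * 4.34 = 2.604 wt%
S_blend = 0.0064 + 2.604 = 2.6104

2.6104 wt%


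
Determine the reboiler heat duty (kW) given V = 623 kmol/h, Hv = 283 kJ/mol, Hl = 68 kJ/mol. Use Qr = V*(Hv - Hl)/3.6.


Qr = 623 * (283 - 68) / 3.6 = 623 * 215 / 3.6 = 37210

37210 kW


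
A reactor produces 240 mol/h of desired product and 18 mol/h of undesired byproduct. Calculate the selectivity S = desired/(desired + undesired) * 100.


Selectivity = desired / (desired + undesired) * 100
Total products = 240 + 18 = 258 mol/h
S = 240 / 258 * 100
= 0.9302 * 100
= 93.02 %

93.02 %


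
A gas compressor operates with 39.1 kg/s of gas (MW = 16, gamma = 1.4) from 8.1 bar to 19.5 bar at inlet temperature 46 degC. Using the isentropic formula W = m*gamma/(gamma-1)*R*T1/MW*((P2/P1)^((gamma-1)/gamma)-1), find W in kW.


Isentropic work: W = m*(gamma/(gamma-1))*(R*T1/MW)*((P2/P1)^((gamma-1)/gamma) - 1)
T1 = 46 + 273.15 = 319.15 K
Pressure ratio = 19.5 / 8.1 = 2.40741
Exponent = (1.4 - 1)/1.4 = 0.285714
(P2/P1)^exp - 1 = 2.40741^0.285714 - 1 = 0.285329
W = 39.1 * 1.4 / 0.4 * 8.314 * 319.15 / 16 * 0.285329 = 6476

6476 kW


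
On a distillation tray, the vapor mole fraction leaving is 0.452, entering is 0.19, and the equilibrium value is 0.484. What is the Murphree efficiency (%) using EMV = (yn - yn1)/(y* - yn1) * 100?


Murphree vapor efficiency: EMV = (y_n - y_(n-1)) / (y*_n - y_(n-1)) * 100
EMV = (0.452 - 0.19) / (0.484 - 0.19) * 100 = 0.262 / 0.294 * 100 = 89.12

89.12 %


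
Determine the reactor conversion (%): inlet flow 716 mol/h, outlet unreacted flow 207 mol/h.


X = (F_in - F_out) / F_in * 100
Moles reacted = 716 - 207 = 509
X = 509 / 716 * 100
= 0.7109 * 100
= 71.09 %

71.09 %


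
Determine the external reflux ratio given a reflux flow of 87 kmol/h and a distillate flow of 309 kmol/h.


Reflux ratio definition: R = L / D (liquid returned / distillate withdrawn)
L = 87 kmol/h, D = 309 kmol/h
R = 87 / 309 = 0.2816

0.2816


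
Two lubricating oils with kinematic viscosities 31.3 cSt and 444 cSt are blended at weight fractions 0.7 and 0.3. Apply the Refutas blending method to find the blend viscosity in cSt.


Refutas method: VBN_i = 14.534*ln(ln(visc_i + 0.8)) + 10.975, blended linearly by mass fraction; since VBN is linear in VBI_i = ln(ln(visc_i + 0.8)) and the fractions sum to 1, blend VBI directly: visc = exp(exp(VBI_blend)) - 0.8
VBI_1 = ln(ln(31.3 + 0.8)) = 1.24382
VBI_2 = ln(ln(444 + 0.8)) = 1.8079
VBI_blend = 0.7 * 1.24382 + 0.3 * 1.8079 = 1.41304
visc_blend = exp(exp(1.41304)) - 0.8 = 60.05

60.05 cSt


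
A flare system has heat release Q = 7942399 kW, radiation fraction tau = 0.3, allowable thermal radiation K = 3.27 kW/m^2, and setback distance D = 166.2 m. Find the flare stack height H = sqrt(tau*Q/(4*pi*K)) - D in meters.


tau*Q/(4*pi*K) = 0.3 * 7942399 / (4 * pi * 3.27) = 57985
sqrt(57985) = 240.801
H = 240.801 - 166.2 = 74.60

74.60 m


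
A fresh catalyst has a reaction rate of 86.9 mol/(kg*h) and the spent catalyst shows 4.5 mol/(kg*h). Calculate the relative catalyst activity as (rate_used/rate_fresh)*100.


Activity (%) = (rate_used / rate_fresh) * 100
rate_used = 4.5, rate_fresh = 86.9
= (4.5 / 86.9) * 100
= 0.05178 * 100 = 5.178

5.178 %


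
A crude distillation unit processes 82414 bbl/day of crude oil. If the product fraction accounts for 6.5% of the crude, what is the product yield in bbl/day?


Crude throughput = 82414 bbl/day
Fraction yield = 6.5%
yield = throughput * fraction / 100
yield = 82414 * 6.5 / 100 = 5356.91

5356.91 bbl/day


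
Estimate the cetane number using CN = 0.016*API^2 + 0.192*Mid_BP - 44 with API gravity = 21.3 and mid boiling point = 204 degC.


CN = 0.016 * 21.3^2 + 0.192 * 204 - 44
CN = 7.25904 + 39.168 - 44 = 2.42704

2.42704


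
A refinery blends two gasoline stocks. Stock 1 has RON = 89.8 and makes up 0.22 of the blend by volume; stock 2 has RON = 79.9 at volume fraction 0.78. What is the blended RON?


Linear blending: RON_blend = sum(vi * RONi)
Contribution 1: 0.22 * 89.8 = 19.756
Contribution 2: 0.78 * 79.9 = 62.322
RON_blend = 19.756 + 62.322 = 82.078

82.078


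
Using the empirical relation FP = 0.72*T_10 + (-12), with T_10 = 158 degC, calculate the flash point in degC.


FP = 0.72 * 158 + (-12) = 101.76

101.76 degC


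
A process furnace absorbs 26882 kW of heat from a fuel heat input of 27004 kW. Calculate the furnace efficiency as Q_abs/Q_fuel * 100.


Furnace efficiency = Q_absorbed / Q_fuel * 100
= 26882 / 27004 * 100 = 99.55

99.55 %


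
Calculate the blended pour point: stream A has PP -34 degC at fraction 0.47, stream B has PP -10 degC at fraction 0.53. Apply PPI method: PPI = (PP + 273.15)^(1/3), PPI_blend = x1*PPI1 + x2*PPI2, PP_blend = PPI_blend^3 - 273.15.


PPI_1 = (-34 + 273.15)^(1/3) = 6.20712
PPI_2 = (-10 + 273.15)^(1/3) = 6.408176
PPI_blend = 0.47 * 6.20712 + 0.53 * 6.408176 = 6.31368
PP_blend = 6.31368^3 - 273.15 = 251.6794 - 273.15 = -21.47

-21.47 degC


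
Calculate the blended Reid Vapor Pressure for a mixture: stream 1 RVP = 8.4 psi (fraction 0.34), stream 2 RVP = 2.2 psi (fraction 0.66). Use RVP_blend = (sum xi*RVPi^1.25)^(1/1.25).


Chevron index: RVP_blend = (sum xi*RVPi^1.25)^(1/1.25)
RVP^1.25 terms: 0.34 * 8.4^1.25 + 0.66 * 2.2^1.25 = 6.63051
RVP_blend = 6.63051^(1/1.25) = 4.542

4.542 psi


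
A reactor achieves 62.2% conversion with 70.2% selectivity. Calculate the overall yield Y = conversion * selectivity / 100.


Overall yield = conversion (%) * selectivity (%) / 100
Conversion = 62.2%, Selectivity = 70.2%
Y = 62.2 * 70.2 / 100
= 43.6644 %

43.6644 %


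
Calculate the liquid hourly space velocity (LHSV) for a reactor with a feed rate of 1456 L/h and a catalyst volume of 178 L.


LHSV = volumetric feed rate / catalyst volume
= 1456 L/h / 178 L
= 8.180 h^-1

8.180 h^-1


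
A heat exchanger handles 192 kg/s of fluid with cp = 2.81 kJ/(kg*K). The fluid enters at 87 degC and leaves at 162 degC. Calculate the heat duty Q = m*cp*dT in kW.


Q = m_dot * cp * delta_T
delta_T = 162 - 87 = 75 K
Q = 192 * 2.81 * 75
= 539.52 * 75
= 40464 kW

40464 kW
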